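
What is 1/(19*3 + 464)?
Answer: 1/521 ≈ 0.0019194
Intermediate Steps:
1/(19*3 + 464) = 1/(57 + 464) = 1/521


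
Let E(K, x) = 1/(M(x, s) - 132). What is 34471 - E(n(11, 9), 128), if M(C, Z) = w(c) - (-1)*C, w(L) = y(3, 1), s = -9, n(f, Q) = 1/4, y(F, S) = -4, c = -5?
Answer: 275769/8 ≈ 34471.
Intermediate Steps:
n(f, Q) = 1/4
w(L) = -4
M(C, Z) = -4 + C (M(C, Z) = -4 - (-1)*C = -4 + C)
E(K, x) = 1/(-136 + x) (E(K, x) = 1/((-4 + x) - 132) = 1/(-136 + x))
34471 - E(n(11, 9), 128) = 34471 - 1/(-136 + 128) = 34471 - 1/(-8) = 34471 - 1*(-1/8) = 34471 + 1/8 = 275769/8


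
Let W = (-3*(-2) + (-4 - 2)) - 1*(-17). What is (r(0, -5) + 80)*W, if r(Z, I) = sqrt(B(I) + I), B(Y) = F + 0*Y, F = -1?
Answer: 1360 + 17*I*sqrt(6) ≈ 1360.0 + 41.641*I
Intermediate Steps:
B(Y) = -1 (B(Y) = -1 + 0*Y = -1 + 0 = -1)
r(Z, I) = sqrt(-1 + I)
W = 17 (W = (6 - 6) + 17 = 0 + 17 = 17)
(r(0, -5) + 80)*W = (sqrt(-1 - 5) + 80)*17 = (sqrt(-6) + 80)*17 = (I*sqrt(6) + 80)*17 = (80 + I*sqrt(6))*17 = 1360 + 17*I*sqrt(6)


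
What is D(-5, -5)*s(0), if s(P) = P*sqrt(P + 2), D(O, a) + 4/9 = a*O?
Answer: 0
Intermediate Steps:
D(O, a) = -4/9 + O*a (D(O, a) = -4/9 + a*O = -4/9 + O*a)
s(P) = P*sqrt(2 + P)
D(-5, -5)*s(0) = (-4/9 - 5*(-5))*(0*sqrt(2 + 0)) = (-4/9 + 25)*(0*sqrt(2)) = (221/9)*0 = 0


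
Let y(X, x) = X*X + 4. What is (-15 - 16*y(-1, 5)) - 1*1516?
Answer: -1611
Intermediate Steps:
y(X, x) = 4 + X² (y(X, x) = X² + 4 = 4 + X²)
(-15 - 16*y(-1, 5)) - 1*1516 = (-15 - 16*(4 + (-1)²)) - 1*1516 = (-15 - 16*(4 + 1)) - 1516 = (-15 - 16*5) - 1516 = (-15 - 80) - 1516 = -95 - 1516 = -1611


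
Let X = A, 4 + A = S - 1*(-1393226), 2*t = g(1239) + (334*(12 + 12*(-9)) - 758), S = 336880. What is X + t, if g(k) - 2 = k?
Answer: 3428623/2 ≈ 1.7143e+6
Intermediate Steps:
g(k) = 2 + k
t = -31581/2 (t = ((2 + 1239) + (334*(12 + 12*(-9)) - 758))/2 = (1241 + (334*(12 - 108) - 758))/2 = (1241 + (334*(-96) - 758))/2 = (1241 + (-32064 - 758))/2 = (1241 - 32822)/2 = (½)*(-31581) = -31581/2 ≈ -15791.)
A = 1730102 (A = -4 + (336880 - 1*(-1393226)) = -4 + (336880 + 1393226) = -4 + 1730106 = 1730102)
X = 1730102
X + t = 1730102 - 31581/2 = 3428623/2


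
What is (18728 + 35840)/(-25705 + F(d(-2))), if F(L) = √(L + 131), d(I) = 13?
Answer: -54568/25693 ≈ -2.1238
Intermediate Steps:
F(L) = √(131 + L)
(18728 + 35840)/(-25705 + F(d(-2))) = (18728 + 35840)/(-25705 + √(131 + 13)) = 54568/(-25705 + √144) = 54568/(-25705 + 12) = 54568/(-25693) = 54568*(-1/25693) = -54568/25693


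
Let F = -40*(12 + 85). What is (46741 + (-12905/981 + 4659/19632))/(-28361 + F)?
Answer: -299978588197/206976387024 ≈ -1.4493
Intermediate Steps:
F = -3880 (F = -40*97 = -3880)
(46741 + (-12905/981 + 4659/19632))/(-28361 + F) = (46741 + (-12905/981 + 4659/19632))/(-28361 - 3880) = (46741 + (-12905*1/981 + 4659*(1/19632)))/(-32241) = (46741 + (-12905/981 + 1553/6544))*(-1/32241) = (46741 - 82926827/6419664)*(-1/32241) = (299978588197/6419664)*(-1/32241) = -299978588197/206976387024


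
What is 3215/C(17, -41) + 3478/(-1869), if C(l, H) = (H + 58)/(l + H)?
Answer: -144271166/31773 ≈ -4540.7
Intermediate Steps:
C(l, H) = (58 + H)/(H + l)
3215/C(17, -41) + 3478/(-1869) = 3215/(((58 - 41)/(-41 + 17))) + 3478/(-1869) = 3215/((17/(-24))) + 3478*(-1/1869) = 3215/((-1/24*17)) - 3478/1869 = 3215/(-17/24) - 3478/1869 = 3215*(-24/17) - 3478/1869 = -77160/17 - 3478/1869 = -144271166/31773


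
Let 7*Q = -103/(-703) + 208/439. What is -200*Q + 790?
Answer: 1668363810/2160319 ≈ 772.28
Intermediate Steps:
Q = 191441/2160319 (Q = (-103/(-703) + 208/439)/7 = (-103*(-1/703) + 208*(1/439))/7 = (103/703 + 208/439)/7 = (1/7)*(191441/308617) = 191441/2160319 ≈ 0.088617)
-200*Q + 790 = -200*191441/2160319 + 790 = -38288200/2160319 + 790 = 1668363810/2160319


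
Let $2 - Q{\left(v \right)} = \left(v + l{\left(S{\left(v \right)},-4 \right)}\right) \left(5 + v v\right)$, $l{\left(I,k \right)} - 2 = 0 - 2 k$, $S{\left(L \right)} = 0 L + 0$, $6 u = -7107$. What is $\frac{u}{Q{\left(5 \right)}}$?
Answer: $\frac{2369}{896} \approx 2.644$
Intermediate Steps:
$u = - \frac{2369}{2}$ ($u = \frac{1}{6} \left(-7107\right) = - \frac{2369}{2} \approx -1184.5$)
$S{\left(L \right)} = 0$ ($S{\left(L \right)} = 0 + 0 = 0$)
$l{\left(I,k \right)} = 2 - 2 k$ ($l{\left(I,k \right)} = 2 + \left(0 - 2 k\right) = 2 - 2 k$)
$Q{\left(v \right)} = 2 - \left(5 + v^{2}\right) \left(10 + v\right)$ ($Q{\left(v \right)} = 2 - \left(v + \left(2 - -8\right)\right) \left(5 + v v\right) = 2 - \left(v + \left(2 + 8\right)\right) \left(5 + v^{2}\right) = 2 - \left(v + 10\right) \left(5 + v^{2}\right) = 2 - \left(10 + v\right) \left(5 + v^{2}\right) = 2 - \left(5 + v^{2}\right) \left(10 + v\right)$)
$\frac{u}{Q{\left(5 \right)}} = - \frac{2369}{2 \left(-48 - 5^{3} - 10 \cdot 5^{2} - 25\right)} = - \frac{2369}{2 \left(-48 - 125 - 250 - 25\right)} = - \frac{2369}{2 \left(-448\right)} = \left(- \frac{2369}{2}\right) \left(- \frac{1}{448}\right) = \frac{2369}{896}$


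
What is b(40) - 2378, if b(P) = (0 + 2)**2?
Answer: -2374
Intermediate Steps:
b(P) = 4 (b(P) = 2**2 = 4)
b(40) - 2378 = 4 - 2378 = -2374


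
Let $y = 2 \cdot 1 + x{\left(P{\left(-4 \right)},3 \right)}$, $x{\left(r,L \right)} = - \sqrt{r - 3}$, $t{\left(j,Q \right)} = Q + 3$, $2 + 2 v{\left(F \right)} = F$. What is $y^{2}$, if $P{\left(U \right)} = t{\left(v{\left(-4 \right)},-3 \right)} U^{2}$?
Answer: $\left(2 - i \sqrt{3}\right)^{2} \approx 1.0 - 6.9282 i$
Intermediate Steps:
$v{\left(F \right)} = -1 + \frac{F}{2}$
$t{\left(j,Q \right)} = 3 + Q$
$P{\left(U \right)} = 0$ ($P{\left(U \right)} = \left(3 - 3\right) U^{2} = 0 U^{2} = 0$)
$x{\left(r,L \right)} = - \sqrt{-3 + r}$
$y = 2 - i \sqrt{3}$ ($y = 2 \cdot 1 - \sqrt{-3 + 0} = 2 - \sqrt{-3} = 2 - i \sqrt{3} \approx 2.0 - 1.732 i$)
$y^{2} = \left(2 - i \sqrt{3}\right)^{2}$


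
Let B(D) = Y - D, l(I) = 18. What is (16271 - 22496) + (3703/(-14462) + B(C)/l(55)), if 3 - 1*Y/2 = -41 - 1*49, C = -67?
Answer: -57745531/9297 ≈ -6211.2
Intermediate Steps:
Y = 186 (Y = 6 - 2*(-41 - 1*49) = 6 - 2*(-41 - 49) = 6 - 2*(-90) = 6 + 180 = 186)
B(D) = 186 - D
(16271 - 22496) + (3703/(-14462) + B(C)/l(55)) = (16271 - 22496) + (3703/(-14462) + (186 - 1*(-67))/18) = -6225 + (3703*(-1/14462) + (186 + 67)*(1/18)) = -6225 + (-529/2066 + 253*(1/18)) = -6225 + (-529/2066 + 253/18) = -6225 + 128294/9297 = -57745531/9297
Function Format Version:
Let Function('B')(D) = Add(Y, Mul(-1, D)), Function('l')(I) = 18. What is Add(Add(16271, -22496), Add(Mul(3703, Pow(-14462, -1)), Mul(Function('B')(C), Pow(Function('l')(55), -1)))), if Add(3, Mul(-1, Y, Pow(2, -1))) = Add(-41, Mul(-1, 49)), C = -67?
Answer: Rational(-57745531, 9297) ≈ -6211.2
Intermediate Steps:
Y = 186 (Y = Add(6, Mul(-2, Add(-41, Mul(-1, 49)))) = Add(6, Mul(-2, Add(-41, -49))) = Add(6, Mul(-2, -90)) = Add(6, 180) = 186)
Function('B')(D) = Add(186, Mul(-1, D))
Add(Add(16271, -22496), Add(Mul(3703, Pow(-14462, -1)), Mul(Function('B')(C), Pow(Function('l')(55), -1)))) = Add(Add(16271, -22496), Add(Mul(3703, Pow(-14462, -1)), Mul(Add(186, Mul(-1, -67)), Pow(18, -1)))) = Add(-6225, Add(Mul(3703, Rational(-1, 14462)), Mul(Add(186, 67), Rational(1, 18)))) = Add(-6225, Add(Rational(-529, 2066), Mul(253, Rational(1, 18)))) = Add(-6225, Add(Rational(-529, 2066), Rational(253, 18))) = Add(-6225, Rational(128294, 9297)) = Rational(-57745531, 9297)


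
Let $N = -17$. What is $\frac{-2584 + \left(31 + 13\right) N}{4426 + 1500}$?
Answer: $- \frac{1666}{2963} \approx -0.56227$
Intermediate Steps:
$\frac{-2584 + \left(31 + 13\right) N}{4426 + 1500} = \frac{-2584 + \left(31 + 13\right) \left(-17\right)}{4426 + 1500} = \frac{-2584 + 44 \left(-17\right)}{5926} = \left(-2584 - 748\right) \frac{1}{5926} = \left(-3332\right) \frac{1}{5926} = - \frac{1666}{2963}$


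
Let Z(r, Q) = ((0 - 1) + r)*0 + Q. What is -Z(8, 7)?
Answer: -7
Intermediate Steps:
Z(r, Q) = Q (Z(r, Q) = (-1 + r)*0 + Q = 0 + Q = Q)
-Z(8, 7) = -1*7 = -7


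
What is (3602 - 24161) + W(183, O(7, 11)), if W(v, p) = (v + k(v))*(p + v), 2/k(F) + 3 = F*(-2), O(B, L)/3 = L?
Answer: 777681/41 ≈ 18968.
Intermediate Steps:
O(B, L) = 3*L
k(F) = 2/(-3 - 2*F) (k(F) = 2/(-3 + F*(-2)) = 2/(-3 - 2*F))
W(v, p) = (p + v)*(v - 2/(3 + 2*v)) (W(v, p) = (v - 2/(3 + 2*v))*(p + v) = (p + v)*(v - 2/(3 + 2*v)))
(3602 - 24161) + W(183, O(7, 11)) = (3602 - 24161) + (-6*11 - 2*183 + 183*(3 + 2*183)*(3*11 + 183))/(3 + 2*183) = -20559 + (-2*33 - 366 + 183*(3 + 366)*(33 + 183))/(3 + 366) = -20559 + (-66 - 366 + 183*369*216)/369 = -20559 + (-66 - 366 + 14585832)/369 = -20559 + (1/369)*14585400 = -20559 + 1620600/41 = 777681/41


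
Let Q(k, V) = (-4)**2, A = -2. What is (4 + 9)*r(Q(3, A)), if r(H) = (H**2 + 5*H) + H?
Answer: 4576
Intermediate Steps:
Q(k, V) = 16
r(H) = H**2 + 6*H
(4 + 9)*r(Q(3, A)) = (4 + 9)*(16*(6 + 16)) = 13*(16*22) = 13*352 = 4576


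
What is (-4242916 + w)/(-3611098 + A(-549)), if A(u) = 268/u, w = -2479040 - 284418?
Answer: 1923249663/991246535 ≈ 1.9402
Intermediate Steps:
w = -2763458
(-4242916 + w)/(-3611098 + A(-549)) = (-4242916 - 2763458)/(-3611098 + 268/(-549)) = -7006374/(-3611098 + 268*(-1/549)) = -7006374/(-3611098 - 268/549) = -7006374/(-1982493070/549) = -7006374*(-549/1982493070) = 1923249663/991246535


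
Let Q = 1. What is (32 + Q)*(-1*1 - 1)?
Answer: -66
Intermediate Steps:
(32 + Q)*(-1*1 - 1) = (32 + 1)*(-1*1 - 1) = 33*(-1 - 1) = 33*(-2) = -66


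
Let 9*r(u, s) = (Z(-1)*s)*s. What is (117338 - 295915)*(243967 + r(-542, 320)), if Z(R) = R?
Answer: -373815769831/9 ≈ -4.1535e+10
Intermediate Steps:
r(u, s) = -s²/9 (r(u, s) = ((-s)*s)/9 = (-s²)/9 = -s²/9)
(117338 - 295915)*(243967 + r(-542, 320)) = (117338 - 295915)*(243967 - ⅑*320²) = -178577*(243967 - ⅑*102400) = -178577*(243967 - 102400/9) = -178577*2093303/9 = -373815769831/9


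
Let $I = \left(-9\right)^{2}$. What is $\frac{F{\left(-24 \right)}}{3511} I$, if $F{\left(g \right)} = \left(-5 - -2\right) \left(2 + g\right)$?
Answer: $\frac{5346}{3511} \approx 1.5226$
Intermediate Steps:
$I = 81$
$F{\left(g \right)} = -6 - 3 g$ ($F{\left(g \right)} = \left(-5 + 2\right) \left(2 + g\right) = - 3 \left(2 + g\right) = -6 - 3 g$)
$\frac{F{\left(-24 \right)}}{3511} I = \frac{-6 - -72}{3511} \cdot 81 = \left(-6 + 72\right) \frac{1}{3511} \cdot 81 = 66 \cdot \frac{1}{3511} \cdot 81 = \frac{66}{3511} \cdot 81 = \frac{5346}{3511}$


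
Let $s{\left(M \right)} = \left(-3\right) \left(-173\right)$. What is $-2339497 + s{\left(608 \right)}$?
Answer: $-2338978$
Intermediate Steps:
$s{\left(M \right)} = 519$
$-2339497 + s{\left(608 \right)} = -2339497 + 519 = -2338978$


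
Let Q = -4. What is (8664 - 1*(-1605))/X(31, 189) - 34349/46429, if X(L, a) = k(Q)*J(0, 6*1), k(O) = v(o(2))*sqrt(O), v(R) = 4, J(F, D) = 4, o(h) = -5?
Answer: -34349/46429 - 10269*I/32 ≈ -0.73982 - 320.91*I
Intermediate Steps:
k(O) = 4*sqrt(O)
X(L, a) = 32*I (X(L, a) = (4*sqrt(-4))*4 = (4*(2*I))*4 = (8*I)*4 = 32*I)
(8664 - 1*(-1605))/X(31, 189) - 34349/46429 = (8664 - 1*(-1605))/((32*I)) - 34349/46429 = (8664 + 1605)*(-I/32) - 34349*1/46429 = 10269*(-I/32) - 34349/46429 = -10269*I/32 - 34349/46429 = -34349/46429 - 10269*I/32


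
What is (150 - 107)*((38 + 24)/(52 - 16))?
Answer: 1333/18 ≈ 74.056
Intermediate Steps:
(150 - 107)*((38 + 24)/(52 - 16)) = 43*(62/36) = 43*(62*(1/36)) = 43*(31/18) = 1333/18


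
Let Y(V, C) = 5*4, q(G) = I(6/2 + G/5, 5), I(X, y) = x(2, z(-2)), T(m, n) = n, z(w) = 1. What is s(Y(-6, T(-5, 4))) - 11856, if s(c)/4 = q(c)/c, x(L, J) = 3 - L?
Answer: -59279/5 ≈ -11856.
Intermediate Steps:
I(X, y) = 1 (I(X, y) = 3 - 1*2 = 3 - 2 = 1)
q(G) = 1
Y(V, C) = 20
s(c) = 4/c (s(c) = 4*(1/c) = 4/c)
s(Y(-6, T(-5, 4))) - 11856 = 4/20 - 11856 = 4*(1/20) - 11856 = 1/5 - 11856 = -59279/5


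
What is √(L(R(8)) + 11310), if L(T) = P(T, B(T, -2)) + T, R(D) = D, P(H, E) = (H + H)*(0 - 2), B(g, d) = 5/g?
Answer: 3*√1254 ≈ 106.24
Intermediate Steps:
P(H, E) = -4*H (P(H, E) = (2*H)*(-2) = -4*H)
L(T) = -3*T (L(T) = -4*T + T = -3*T)
√(L(R(8)) + 11310) = √(-3*8 + 11310) = √(-24 + 11310) = √11286 = 3*√1254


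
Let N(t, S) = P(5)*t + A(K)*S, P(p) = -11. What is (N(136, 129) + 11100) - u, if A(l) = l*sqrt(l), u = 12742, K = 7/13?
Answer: -3138 + 903*sqrt(91)/169 ≈ -3087.0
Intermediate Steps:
K = 7/13 (K = 7*(1/13) = 7/13 ≈ 0.53846)
A(l) = l**(3/2)
N(t, S) = -11*t + 7*S*sqrt(91)/169 (N(t, S) = -11*t + (7/13)**(3/2)*S = -11*t + (7*sqrt(91)/169)*S = -11*t + 7*S*sqrt(91)/169)
(N(136, 129) + 11100) - u = ((-11*136 + (7/169)*129*sqrt(91)) + 11100) - 1*12742 = ((-1496 + 903*sqrt(91)/169) + 11100) - 12742 = (9604 + 903*sqrt(91)/169) - 12742 = -3138 + 903*sqrt(91)/169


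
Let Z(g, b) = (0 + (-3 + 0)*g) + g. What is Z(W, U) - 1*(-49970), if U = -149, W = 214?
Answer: 49542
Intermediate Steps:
Z(g, b) = -2*g (Z(g, b) = (0 - 3*g) + g = -3*g + g = -2*g)
Z(W, U) - 1*(-49970) = -2*214 - 1*(-49970) = -428 + 49970 = 49542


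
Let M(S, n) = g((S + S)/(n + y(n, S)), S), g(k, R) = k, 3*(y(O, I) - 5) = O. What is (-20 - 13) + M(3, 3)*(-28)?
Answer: -155/3 ≈ -51.667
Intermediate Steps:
y(O, I) = 5 + O/3
M(S, n) = 2*S/(5 + 4*n/3) (M(S, n) = (S + S)/(n + (5 + n/3)) = (2*S)/(5 + 4*n/3) = 2*S/(5 + 4*n/3))
(-20 - 13) + M(3, 3)*(-28) = (-20 - 13) + (6*3/(15 + 4*3))*(-28) = -33 + (6*3/(15 + 12))*(-28) = -33 + (6*3/27)*(-28) = -33 + (6*3*(1/27))*(-28) = -33 + (⅔)*(-28) = -33 - 56/3 = -155/3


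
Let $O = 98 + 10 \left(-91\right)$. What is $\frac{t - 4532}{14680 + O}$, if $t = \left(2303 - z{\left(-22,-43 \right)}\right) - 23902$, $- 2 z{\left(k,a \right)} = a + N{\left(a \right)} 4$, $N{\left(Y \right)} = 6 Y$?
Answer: $- \frac{53337}{27736} \approx -1.923$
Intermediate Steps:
$O = -812$ ($O = 98 - 910 = -812$)
$z{\left(k,a \right)} = - \frac{25 a}{2}$ ($z{\left(k,a \right)} = - \frac{a + 6 a 4}{2} = - \frac{a + 24 a}{2} = - \frac{25 a}{2}$)
$t = - \frac{44273}{2}$ ($t = \left(2303 - \left(- \frac{25}{2}\right) \left(-43\right)\right) - 23902 = \left(2303 - \frac{1075}{2}\right) - 23902 = \frac{3531}{2} - 23902 = - \frac{44273}{2} \approx -22137.0$)
$\frac{t - 4532}{14680 + O} = \frac{- \frac{44273}{2} - 4532}{14680 - 812} = - \frac{53337}{2 \cdot 13868} = \left(- \frac{53337}{2}\right) \frac{1}{13868} = - \frac{53337}{27736}$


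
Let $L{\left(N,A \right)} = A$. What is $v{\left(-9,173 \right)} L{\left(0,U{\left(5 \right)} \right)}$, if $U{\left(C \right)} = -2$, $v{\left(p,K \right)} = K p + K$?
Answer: $2768$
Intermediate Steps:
$v{\left(p,K \right)} = K + K p$
$v{\left(-9,173 \right)} L{\left(0,U{\left(5 \right)} \right)} = 173 \left(1 - 9\right) \left(-2\right) = 173 \left(-8\right) \left(-2\right) = \left(-1384\right) \left(-2\right) = 2768$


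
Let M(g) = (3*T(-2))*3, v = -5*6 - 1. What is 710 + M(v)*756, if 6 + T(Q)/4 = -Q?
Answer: -108154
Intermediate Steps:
T(Q) = -24 - 4*Q (T(Q) = -24 + 4*(-Q) = -24 - 4*Q)
v = -31 (v = -30 - 1 = -31)
M(g) = -144 (M(g) = (3*(-24 - 4*(-2)))*3 = (3*(-24 + 8))*3 = (3*(-16))*3 = -48*3 = -144)
710 + M(v)*756 = 710 - 144*756 = 710 - 108864 = -108154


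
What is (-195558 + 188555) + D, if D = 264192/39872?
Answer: -4358741/623 ≈ -6996.4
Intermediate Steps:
D = 4128/623 (D = 264192*(1/39872) = 4128/623 ≈ 6.6260)
(-195558 + 188555) + D = (-195558 + 188555) + 4128/623 = -7003 + 4128/623 = -4358741/623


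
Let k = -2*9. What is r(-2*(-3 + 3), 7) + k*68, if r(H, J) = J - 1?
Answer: -1218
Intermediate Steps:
k = -18
r(H, J) = -1 + J
r(-2*(-3 + 3), 7) + k*68 = (-1 + 7) - 18*68 = 6 - 1224 = -1218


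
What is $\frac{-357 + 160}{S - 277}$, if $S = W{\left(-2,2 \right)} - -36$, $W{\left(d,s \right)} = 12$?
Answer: $\frac{197}{229} \approx 0.86026$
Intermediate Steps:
$S = 48$ ($S = 12 - -36 = 12 + 36 = 48$)
$\frac{-357 + 160}{S - 277} = \frac{-357 + 160}{48 - 277} = - \frac{197}{-229} = \left(-197\right) \left(- \frac{1}{229}\right) = \frac{197}{229}$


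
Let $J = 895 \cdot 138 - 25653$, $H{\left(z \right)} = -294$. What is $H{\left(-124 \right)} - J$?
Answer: $-98151$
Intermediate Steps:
$J = 97857$ ($J = 123510 - 25653 = 97857$)
$H{\left(-124 \right)} - J = -294 - 97857 = -98151$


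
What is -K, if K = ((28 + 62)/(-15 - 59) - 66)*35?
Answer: 87045/37 ≈ 2352.6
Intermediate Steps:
K = -87045/37 (K = (90/(-74) - 66)*35 = (90*(-1/74) - 66)*35 = (-45/37 - 66)*35 = -2487/37*35 = -87045/37 ≈ -2352.6)
-K = -1*(-87045/37) = 87045/37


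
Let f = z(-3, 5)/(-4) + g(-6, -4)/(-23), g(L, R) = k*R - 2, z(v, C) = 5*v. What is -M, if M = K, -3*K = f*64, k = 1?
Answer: 1968/23 ≈ 85.565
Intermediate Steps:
g(L, R) = -2 + R (g(L, R) = 1*R - 2 = R - 2 = -2 + R)
f = 369/92 (f = (5*(-3))/(-4) + (-2 - 4)/(-23) = -15*(-¼) - 6*(-1/23) = 15/4 + 6/23 = 369/92 ≈ 4.0109)
K = -1968/23 (K = -123*64/92 = -⅓*5904/23 = -1968/23 ≈ -85.565)
M = -1968/23 ≈ -85.565
-M = -1*(-1968/23) = 1968/23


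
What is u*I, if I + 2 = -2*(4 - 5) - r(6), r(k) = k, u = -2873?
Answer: 17238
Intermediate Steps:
I = -6 (I = -2 + (-2*(4 - 5) - 1*6) = -2 + (-2*(-1) - 6) = -2 + (2 - 6) = -2 - 4 = -6)
u*I = -2873*(-6) = 17238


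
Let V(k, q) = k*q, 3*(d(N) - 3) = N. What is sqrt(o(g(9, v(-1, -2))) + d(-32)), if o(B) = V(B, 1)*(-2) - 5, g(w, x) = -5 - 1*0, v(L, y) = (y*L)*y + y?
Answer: 2*I*sqrt(6)/3 ≈ 1.633*I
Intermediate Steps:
v(L, y) = y + L*y**2 (v(L, y) = (L*y)*y + y = L*y**2 + y = y + L*y**2)
d(N) = 3 + N/3
g(w, x) = -5 (g(w, x) = -5 + 0 = -5)
o(B) = -5 - 2*B (o(B) = (B*1)*(-2) - 5 = B*(-2) - 5 = -2*B - 5 = -5 - 2*B)
sqrt(o(g(9, v(-1, -2))) + d(-32)) = sqrt((-5 - 2*(-5)) + (3 + (1/3)*(-32))) = sqrt((-5 + 10) + (3 - 32/3)) = sqrt(5 - 23/3) = sqrt(-8/3) = 2*I*sqrt(6)/3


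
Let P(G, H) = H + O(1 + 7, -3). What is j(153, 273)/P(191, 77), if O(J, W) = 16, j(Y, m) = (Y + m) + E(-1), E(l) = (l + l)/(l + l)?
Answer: 427/93 ≈ 4.5914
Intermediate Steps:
E(l) = 1 (E(l) = (2*l)/((2*l)) = (2*l)*(1/(2*l)) = 1)
j(Y, m) = 1 + Y + m (j(Y, m) = (Y + m) + 1 = 1 + Y + m)
P(G, H) = 16 + H (P(G, H) = H + 16 = 16 + H)
j(153, 273)/P(191, 77) = (1 + 153 + 273)/(16 + 77) = 427/93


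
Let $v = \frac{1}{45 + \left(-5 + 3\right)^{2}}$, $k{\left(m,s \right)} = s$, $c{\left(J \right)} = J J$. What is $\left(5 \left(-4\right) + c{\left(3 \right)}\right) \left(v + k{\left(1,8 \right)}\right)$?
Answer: $- \frac{4323}{49} \approx -88.224$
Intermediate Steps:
$c{\left(J \right)} = J^{2}$
$v = \frac{1}{49}$ ($v = \frac{1}{45 + \left(-2\right)^{2}} = \frac{1}{45 + 4} = \frac{1}{49} \approx 0.020408$)
$\left(5 \left(-4\right) + c{\left(3 \right)}\right) \left(v + k{\left(1,8 \right)}\right) = \left(5 \left(-4\right) + 3^{2}\right) \left(\frac{1}{49} + 8\right) = \left(-20 + 9\right) \frac{393}{49} = \left(-11\right) \frac{393}{49} = - \frac{4323}{49}$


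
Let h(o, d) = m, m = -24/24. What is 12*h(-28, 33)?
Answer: -12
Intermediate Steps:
m = -1 (m = -24*1/24 = -1)
h(o, d) = -1
12*h(-28, 33) = 12*(-1) = -12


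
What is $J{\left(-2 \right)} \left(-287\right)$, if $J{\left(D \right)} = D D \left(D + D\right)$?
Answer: $4592$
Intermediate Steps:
$J{\left(D \right)} = 2 D^{3}$ ($J{\left(D \right)} = D D 2 D = D 2 D^{2} = 2 D^{3}$)
$J{\left(-2 \right)} \left(-287\right) = 2 \left(-2\right)^{3} \left(-287\right) = 2 \left(-8\right) \left(-287\right) = \left(-16\right) \left(-287\right) = 4592$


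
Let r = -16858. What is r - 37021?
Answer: -53879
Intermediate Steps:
r - 37021 = -16858 - 37021 = -53879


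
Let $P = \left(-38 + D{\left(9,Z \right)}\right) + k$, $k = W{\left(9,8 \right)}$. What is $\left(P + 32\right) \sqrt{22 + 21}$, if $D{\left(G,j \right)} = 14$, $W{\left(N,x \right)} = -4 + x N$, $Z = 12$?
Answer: $76 \sqrt{43} \approx 498.37$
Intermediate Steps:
$W{\left(N,x \right)} = -4 + N x$
$k = 68$ ($k = -4 + 9 \cdot 8 = -4 + 72 = 68$)
$P = 44$ ($P = \left(-38 + 14\right) + 68 = -24 + 68 = 44$)
$\left(P + 32\right) \sqrt{22 + 21} = \left(44 + 32\right) \sqrt{22 + 21} = 76 \sqrt{43}$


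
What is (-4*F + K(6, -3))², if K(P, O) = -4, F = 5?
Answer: 576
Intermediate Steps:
(-4*F + K(6, -3))² = (-4*5 - 4)² = (-20 - 4)² = (-24)² = 576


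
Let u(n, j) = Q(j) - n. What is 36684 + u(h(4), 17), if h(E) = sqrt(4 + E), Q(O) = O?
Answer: 36701 - 2*sqrt(2) ≈ 36698.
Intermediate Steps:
u(n, j) = j - n
36684 + u(h(4), 17) = 36684 + (17 - sqrt(4 + 4)) = 36684 + (17 - sqrt(8)) = 36684 + (17 - 2*sqrt(2)) = 36701 - 2*sqrt(2)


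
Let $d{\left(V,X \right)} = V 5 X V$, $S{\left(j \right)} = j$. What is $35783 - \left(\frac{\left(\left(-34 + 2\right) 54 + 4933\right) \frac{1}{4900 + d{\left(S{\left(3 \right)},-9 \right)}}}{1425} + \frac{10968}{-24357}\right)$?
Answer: $\frac{372185376306196}{10401047925} \approx 35783.0$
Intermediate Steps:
$d{\left(V,X \right)} = 5 X V^{2}$ ($d{\left(V,X \right)} = 5 V X V = 5 X V^{2}$)
$35783 - \left(\frac{\left(\left(-34 + 2\right) 54 + 4933\right) \frac{1}{4900 + d{\left(S{\left(3 \right)},-9 \right)}}}{1425} + \frac{10968}{-24357}\right) = 35783 - \left(\frac{\left(\left(-34 + 2\right) 54 + 4933\right) \frac{1}{4900 + 5 \left(-9\right) 3^{2}}}{1425} + \frac{10968}{-24357}\right) = 35783 - \left(\frac{\left(-32\right) 54 + 4933}{4900 + 5 \left(-9\right) 9} \cdot \frac{1}{1425} + 10968 \left(- \frac{1}{24357}\right)\right) = 35783 - \left(\frac{-1728 + 4933}{4900 - 405} \cdot \frac{1}{1425} - \frac{3656}{8119}\right) = 35783 - \left(\frac{3205}{4495} \cdot \frac{1}{1425} - \frac{3656}{8119}\right) = 35783 - \left(3205 \cdot \frac{1}{4495} \cdot \frac{1}{1425} - \frac{3656}{8119}\right) = 35783 - \left(\frac{641}{899} \cdot \frac{1}{1425} - \frac{3656}{8119}\right) = 35783 - \left(\frac{641}{1281075} - \frac{3656}{8119}\right) = 35783 - - \frac{4678405921}{10401047925} = 35783 + \frac{4678405921}{10401047925} = \frac{372185376306196}{10401047925}$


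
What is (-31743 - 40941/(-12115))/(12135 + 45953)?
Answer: -48065688/87967015 ≈ -0.54641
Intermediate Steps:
(-31743 - 40941/(-12115))/(12135 + 45953) = (-31743 - 40941*(-1/12115))/58088 = (-31743 + 40941/12115)*(1/58088) = -384525504/12115*1/58088 = -48065688/87967015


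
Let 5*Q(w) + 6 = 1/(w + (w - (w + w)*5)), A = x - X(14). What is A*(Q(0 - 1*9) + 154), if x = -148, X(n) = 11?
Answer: -2915477/120 ≈ -24296.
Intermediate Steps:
A = -159 (A = -148 - 1*11 = -148 - 11 = -159)
Q(w) = -6/5 - 1/(40*w) (Q(w) = -6/5 + 1/(5*(w + (w - (w + w)*5))) = -6/5 + 1/(5*(w + (w - 2*w*5))) = -6/5 + 1/(5*(w + (w - 10*w))) = -6/5 + 1/(5*(w - 9*w)) = -6/5 + 1/(5*((-8*w))) = -6/5 + (-1/(8*w))/5 = -6/5 - 1/(40*w))
A*(Q(0 - 1*9) + 154) = -159*((-1 - 48*(0 - 1*9))/(40*(0 - 1*9)) + 154) = -159*((-1 - 48*(0 - 9))/(40*(0 - 9)) + 154) = -159*((1/40)*(-1 - 48*(-9))/(-9) + 154) = -159*((1/40)*(-1/9)*(-1 + 432) + 154) = -159*((1/40)*(-1/9)*431 + 154) = -159*(-431/360 + 154) = -159*55009/360 = -2915477/120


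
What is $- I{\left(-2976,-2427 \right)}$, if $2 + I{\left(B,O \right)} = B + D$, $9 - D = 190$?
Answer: $3159$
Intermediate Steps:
$D = -181$ ($D = 9 - 190 = -181$)
$I{\left(B,O \right)} = -183 + B$ ($I{\left(B,O \right)} = -2 + \left(B - 181\right) = -2 + \left(-181 + B\right) = -183 + B$)
$- I{\left(-2976,-2427 \right)} = - (-183 - 2976) = \left(-1\right) \left(-3159\right) = 3159$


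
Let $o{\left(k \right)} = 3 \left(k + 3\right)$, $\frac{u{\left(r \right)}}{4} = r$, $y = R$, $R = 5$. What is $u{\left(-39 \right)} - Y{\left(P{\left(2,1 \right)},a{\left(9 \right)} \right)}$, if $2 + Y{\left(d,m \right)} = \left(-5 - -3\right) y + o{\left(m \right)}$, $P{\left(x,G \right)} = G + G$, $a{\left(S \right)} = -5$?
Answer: $-138$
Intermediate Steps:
$y = 5$
$u{\left(r \right)} = 4 r$
$o{\left(k \right)} = 9 + 3 k$ ($o{\left(k \right)} = 3 \left(3 + k\right) = 9 + 3 k$)
$P{\left(x,G \right)} = 2 G$
$Y{\left(d,m \right)} = -3 + 3 m$ ($Y{\left(d,m \right)} = -2 + \left(\left(-5 - -3\right) 5 + \left(9 + 3 m\right)\right) = -2 + \left(\left(-5 + 3\right) 5 + \left(9 + 3 m\right)\right) = -2 + \left(\left(-2\right) 5 + \left(9 + 3 m\right)\right) = -2 + \left(-10 + \left(9 + 3 m\right)\right) = -2 + \left(-1 + 3 m\right) = -3 + 3 m$)
$u{\left(-39 \right)} - Y{\left(P{\left(2,1 \right)},a{\left(9 \right)} \right)} = 4 \left(-39\right) - \left(-3 + 3 \left(-5\right)\right) = -156 - \left(-3 - 15\right) = -156 - -18 = -156 + 18 = -138$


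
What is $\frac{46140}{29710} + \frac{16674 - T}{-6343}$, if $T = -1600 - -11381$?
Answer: $\frac{8787499}{18845053} \approx 0.4663$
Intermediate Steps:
$T = 9781$ ($T = -1600 + 11381 = 9781$)
$\frac{46140}{29710} + \frac{16674 - T}{-6343} = \frac{46140}{29710} + \frac{16674 - 9781}{-6343} = 46140 \cdot \frac{1}{29710} + \left(16674 - 9781\right) \left(- \frac{1}{6343}\right) = \frac{4614}{2971} + 6893 \left(- \frac{1}{6343}\right) = \frac{4614}{2971} - \frac{6893}{6343} = \frac{8787499}{18845053}$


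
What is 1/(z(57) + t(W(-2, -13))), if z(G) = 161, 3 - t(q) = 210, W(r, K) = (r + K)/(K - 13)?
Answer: -1/46 ≈ -0.021739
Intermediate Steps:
W(r, K) = (K + r)/(-13 + K)
t(q) = -207 (t(q) = 3 - 1*210 = 3 - 210 = -207)
1/(z(57) + t(W(-2, -13))) = 1/(161 - 207) = 1/(-46) = -1/46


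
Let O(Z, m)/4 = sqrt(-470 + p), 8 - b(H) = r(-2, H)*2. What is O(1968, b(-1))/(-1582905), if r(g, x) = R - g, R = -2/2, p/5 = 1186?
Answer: -8*sqrt(1365)/1582905 ≈ -0.00018672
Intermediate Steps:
p = 5930 (p = 5*1186 = 5930)
R = -1 (R = -2*1/2 = -1)
r(g, x) = -1 - g
b(H) = 6 (b(H) = 8 - (-1 - 1*(-2))*2 = 8 - (-1 + 2)*2 = 8 - 2 = 6)
O(Z, m) = 8*sqrt(1365) (O(Z, m) = 4*sqrt(-470 + 5930) = 4*sqrt(5460) = 4*(2*sqrt(1365)) = 8*sqrt(1365))
O(1968, b(-1))/(-1582905) = (8*sqrt(1365))/(-1582905) = (8*sqrt(1365))*(-1/1582905) = -8*sqrt(1365)/1582905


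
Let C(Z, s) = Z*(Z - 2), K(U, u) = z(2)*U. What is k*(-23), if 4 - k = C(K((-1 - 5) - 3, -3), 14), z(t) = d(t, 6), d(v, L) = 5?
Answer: 48553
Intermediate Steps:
z(t) = 5
K(U, u) = 5*U
C(Z, s) = Z*(-2 + Z)
k = -2111 (k = 4 - 5*((-1 - 5) - 3)*(-2 + 5*((-1 - 5) - 3)) = 4 - 5*(-6 - 3)*(-2 + 5*(-6 - 3)) = 4 - 5*(-9)*(-2 + 5*(-9)) = 4 - (-45)*(-2 - 45) = 4 - (-45)*(-47) = 4 - 1*2115 = 4 - 2115 = -2111)
k*(-23) = -2111*(-23) = 48553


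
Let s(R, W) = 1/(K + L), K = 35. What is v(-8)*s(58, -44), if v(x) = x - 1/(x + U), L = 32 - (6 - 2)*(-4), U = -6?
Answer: -111/1162 ≈ -0.095525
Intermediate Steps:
L = 48 (L = 32 - 4*(-4) = 32 - 1*(-16) = 32 + 16 = 48)
s(R, W) = 1/83 (s(R, W) = 1/(35 + 48) = 1/83)
v(x) = x - 1/(-6 + x) (v(x) = x - 1/(x - 6) = x - 1/(-6 + x))
v(-8)*s(58, -44) = ((-1 + (-8)² - 6*(-8))/(-6 - 8))*(1/83) = ((-1 + 64 + 48)/(-14))*(1/83) = -1/14*111*(1/83) = -111/14*1/83 = -111/1162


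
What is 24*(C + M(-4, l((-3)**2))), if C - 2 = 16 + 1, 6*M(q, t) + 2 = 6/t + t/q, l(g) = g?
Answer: 1325/3 ≈ 441.67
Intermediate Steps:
M(q, t) = -1/3 + 1/t + t/(6*q) (M(q, t) = -1/3 + (6/t + t/q)/6 = -1/3 + (1/t + t/(6*q)) = -1/3 + 1/t + t/(6*q))
C = 19 (C = 2 + (16 + 1) = 2 + 17 = 19)
24*(C + M(-4, l((-3)**2))) = 24*(19 + (-1/3 + 1/((-3)**2) + (1/6)*(-3)**2/(-4))) = 24*(19 + (-1/3 + 1/9 + (1/6)*9*(-1/4))) = 24*(19 + (-1/3 + 1/9 - 3/8)) = 24*(19 - 43/72) = 24*(1325/72) = 1325/3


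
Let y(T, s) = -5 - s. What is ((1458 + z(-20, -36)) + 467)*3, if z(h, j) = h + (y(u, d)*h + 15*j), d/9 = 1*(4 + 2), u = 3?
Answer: 7635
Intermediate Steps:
d = 54 (d = 9*(1*(4 + 2)) = 9*(1*6) = 9*6 = 54)
z(h, j) = -58*h + 15*j (z(h, j) = h + ((-5 - 1*54)*h + 15*j) = h + ((-5 - 54)*h + 15*j) = h + (-59*h + 15*j) = -58*h + 15*j)
((1458 + z(-20, -36)) + 467)*3 = ((1458 + (-58*(-20) + 15*(-36))) + 467)*3 = ((1458 + (1160 - 540)) + 467)*3 = ((1458 + 620) + 467)*3 = (2078 + 467)*3 = 2545*3 = 7635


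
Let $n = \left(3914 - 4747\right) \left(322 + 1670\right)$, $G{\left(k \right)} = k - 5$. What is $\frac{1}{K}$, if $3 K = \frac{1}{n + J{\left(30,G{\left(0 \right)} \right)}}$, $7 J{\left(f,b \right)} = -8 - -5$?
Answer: $- \frac{34846065}{7} \approx -4.978 \cdot 10^{6}$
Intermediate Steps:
$G{\left(k \right)} = -5 + k$ ($G{\left(k \right)} = k - 5 = -5 + k$)
$n = -1659336$ ($n = \left(-833\right) 1992 = -1659336$)
$J{\left(f,b \right)} = - \frac{3}{7}$ ($J{\left(f,b \right)} = \frac{-8 - -5}{7} = \frac{-8 + 5}{7} = \frac{1}{7} \left(-3\right) = - \frac{3}{7}$)
$K = - \frac{7}{34846065}$ ($K = \frac{1}{3 \left(-1659336 - \frac{3}{7}\right)} = \frac{1}{3 \left(- \frac{11615355}{7}\right)} = \frac{1}{3} \left(- \frac{7}{11615355}\right) = - \frac{7}{34846065} \approx -2.0088 \cdot 10^{-7}$)
$\frac{1}{K} = \frac{1}{- \frac{7}{34846065}} = - \frac{34846065}{7}$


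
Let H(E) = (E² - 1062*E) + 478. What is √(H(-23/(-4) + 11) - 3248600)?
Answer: I*√52250079/4 ≈ 1807.1*I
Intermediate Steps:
H(E) = 478 + E² - 1062*E
√(H(-23/(-4) + 11) - 3248600) = √((478 + (-23/(-4) + 11)² - 1062*(-23/(-4) + 11)) - 3248600) = √((478 + (-¼*(-23) + 11)² - 1062*(-¼*(-23) + 11)) - 3248600) = √((478 + (23/4 + 11)² - 1062*(23/4 + 11)) - 3248600) = √((478 + (67/4)² - 1062*67/4) - 3248600) = √((478 + 4489/16 - 35577/2) - 3248600) = √(-272479/16 - 3248600) = √(-52250079/16) = I*√52250079/4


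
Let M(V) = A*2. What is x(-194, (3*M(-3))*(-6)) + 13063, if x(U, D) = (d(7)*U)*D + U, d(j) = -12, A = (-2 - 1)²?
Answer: -741403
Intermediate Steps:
A = 9 (A = (-3)² = 9)
M(V) = 18 (M(V) = 9*2 = 18)
x(U, D) = U - 12*D*U (x(U, D) = (-12*U)*D + U = -12*D*U + U = U - 12*D*U)
x(-194, (3*M(-3))*(-6)) + 13063 = -194*(1 - 12*3*18*(-6)) + 13063 = -194*(1 - 648*(-6)) + 13063 = -194*(1 - 12*(-324)) + 13063 = -194*(1 + 3888) + 13063 = -194*3889 + 13063 = -754466 + 13063 = -741403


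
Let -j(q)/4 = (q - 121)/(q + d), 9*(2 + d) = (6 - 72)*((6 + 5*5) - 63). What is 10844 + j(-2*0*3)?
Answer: 3785282/349 ≈ 10846.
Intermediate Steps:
d = 698/3 (d = -2 + ((6 - 72)*((6 + 5*5) - 63))/9 = -2 + (-66*((6 + 25) - 63))/9 = -2 + (-66*(31 - 63))/9 = -2 + (-66*(-32))/9 = -2 + (1/9)*2112 = -2 + 704/3 = 698/3 ≈ 232.67)
j(q) = -4*(-121 + q)/(698/3 + q) (j(q) = -4*(q - 121)/(q + 698/3) = -4*(-121 + q)/(698/3 + q))
10844 + j(-2*0*3) = 10844 + 12*(121 - (-2*0)*3)/(698 + 3*(-2*0*3)) = 10844 + 12*(121 - 0*3)/(698 + 3*(0*3)) = 10844 + 12*(121 - 1*0)/(698 + 3*0) = 10844 + 12*(121 + 0)/(698 + 0) = 10844 + 12*121/698 = 10844 + 12*(1/698)*121 = 10844 + 726/349 = 3785282/349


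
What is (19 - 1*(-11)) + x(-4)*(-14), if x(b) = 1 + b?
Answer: 72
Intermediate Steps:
(19 - 1*(-11)) + x(-4)*(-14) = (19 - 1*(-11)) + (1 - 4)*(-14) = (19 + 11) - 3*(-14) = 30 + 42 = 72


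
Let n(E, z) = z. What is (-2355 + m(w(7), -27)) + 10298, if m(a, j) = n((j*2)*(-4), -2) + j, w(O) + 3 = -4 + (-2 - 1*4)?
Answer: 7914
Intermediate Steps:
w(O) = -13 (w(O) = -3 + (-4 + (-2 - 1*4)) = -3 + (-4 + (-2 - 4)) = -3 + (-4 - 6) = -3 - 10 = -13)
m(a, j) = -2 + j
(-2355 + m(w(7), -27)) + 10298 = (-2355 + (-2 - 27)) + 10298 = (-2355 - 29) + 10298 = -2384 + 10298 = 7914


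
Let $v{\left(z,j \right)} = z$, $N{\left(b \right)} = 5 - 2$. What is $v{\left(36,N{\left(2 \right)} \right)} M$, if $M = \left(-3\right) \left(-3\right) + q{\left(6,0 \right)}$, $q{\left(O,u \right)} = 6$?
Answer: $540$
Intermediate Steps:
$N{\left(b \right)} = 3$
$M = 15$ ($M = \left(-3\right) \left(-3\right) + 6 = 9 + 6 = 15$)
$v{\left(36,N{\left(2 \right)} \right)} M = 36 \cdot 15 = 540$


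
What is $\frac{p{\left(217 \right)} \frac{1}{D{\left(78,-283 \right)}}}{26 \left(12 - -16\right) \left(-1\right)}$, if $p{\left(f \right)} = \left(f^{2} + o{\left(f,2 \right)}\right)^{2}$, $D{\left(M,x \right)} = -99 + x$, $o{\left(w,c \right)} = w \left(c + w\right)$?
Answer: $\frac{79923487}{2483} \approx 32188.0$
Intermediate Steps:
$p{\left(f \right)} = \left(f^{2} + f \left(2 + f\right)\right)^{2}$
$\frac{p{\left(217 \right)} \frac{1}{D{\left(78,-283 \right)}}}{26 \left(12 - -16\right) \left(-1\right)} = \frac{4 \cdot 217^{2} \left(1 + 217\right)^{2} \frac{1}{-99 - 283}}{26 \left(12 - -16\right) \left(-1\right)} = \frac{4 \cdot 47089 \cdot 218^{2} \frac{1}{-382}}{26 \left(12 + 16\right) \left(-1\right)} = \frac{4 \cdot 47089 \cdot 47524 \left(- \frac{1}{382}\right)}{26 \cdot 28 \left(-1\right)} = \frac{8951430544 \left(- \frac{1}{382}\right)}{728 \left(-1\right)} = - \frac{4475715272}{191 \left(-728\right)} = \left(- \frac{4475715272}{191}\right) \left(- \frac{1}{728}\right) = \frac{79923487}{2483}$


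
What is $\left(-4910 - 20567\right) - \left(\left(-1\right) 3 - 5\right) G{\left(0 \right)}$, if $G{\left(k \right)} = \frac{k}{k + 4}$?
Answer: $-25477$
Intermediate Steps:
$G{\left(k \right)} = \frac{k}{4 + k}$
$\left(-4910 - 20567\right) - \left(\left(-1\right) 3 - 5\right) G{\left(0 \right)} = \left(-4910 - 20567\right) - \left(\left(-1\right) 3 - 5\right) \frac{0}{4 + 0} = \left(-4910 - 20567\right) - \left(-3 - 5\right) \frac{0}{4} = -25477 - - 8 \cdot 0 \cdot \frac{1}{4} = -25477 - \left(-8\right) 0 = -25477 - 0 = -25477 + 0 = -25477$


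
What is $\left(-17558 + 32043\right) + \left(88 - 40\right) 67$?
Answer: $17701$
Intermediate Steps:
$\left(-17558 + 32043\right) + \left(88 - 40\right) 67 = 14485 + 48 \cdot 67 = 14485 + 3216 = 17701$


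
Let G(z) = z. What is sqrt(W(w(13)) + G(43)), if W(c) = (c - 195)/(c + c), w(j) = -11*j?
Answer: 9*sqrt(66)/11 ≈ 6.6469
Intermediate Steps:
W(c) = (-195 + c)/(2*c) (W(c) = (-195 + c)/((2*c)) = (-195 + c)*(1/(2*c)) = (-195 + c)/(2*c))
sqrt(W(w(13)) + G(43)) = sqrt((-195 - 11*13)/(2*((-11*13))) + 43) = sqrt((1/2)*(-195 - 143)/(-143) + 43) = sqrt((1/2)*(-1/143)*(-338) + 43) = sqrt(13/11 + 43) = sqrt(486/11) = 9*sqrt(66)/11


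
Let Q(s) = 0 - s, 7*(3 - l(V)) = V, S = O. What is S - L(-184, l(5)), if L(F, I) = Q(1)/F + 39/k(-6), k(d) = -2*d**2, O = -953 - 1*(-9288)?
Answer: 575152/69 ≈ 8335.5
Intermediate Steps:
O = 8335 (O = -953 + 9288 = 8335)
S = 8335
l(V) = 3 - V/7
Q(s) = -s
L(F, I) = -13/24 - 1/F (L(F, I) = (-1*1)/F + 39/((-2*(-6)**2)) = -1/F + 39/((-2*36)) = -1/F + 39/(-72) = -1/F + 39*(-1/72) = -1/F - 13/24 = -13/24 - 1/F)
S - L(-184, l(5)) = 8335 - (-13/24 - 1/(-184)) = 8335 - (-13/24 - 1*(-1/184)) = 8335 - (-13/24 + 1/184) = 8335 - 1*(-37/69) = 8335 + 37/69 = 575152/69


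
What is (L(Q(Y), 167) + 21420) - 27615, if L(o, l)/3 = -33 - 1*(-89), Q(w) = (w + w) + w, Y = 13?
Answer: -6027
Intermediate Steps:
Q(w) = 3*w (Q(w) = 2*w + w = 3*w)
L(o, l) = 168 (L(o, l) = 3*(-33 - 1*(-89)) = 3*(-33 + 89) = 3*56 = 168)
(L(Q(Y), 167) + 21420) - 27615 = (168 + 21420) - 27615 = 21588 - 27615 = -6027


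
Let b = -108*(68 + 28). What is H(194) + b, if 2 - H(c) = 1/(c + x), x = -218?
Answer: -248783/24 ≈ -10366.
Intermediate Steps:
b = -10368 (b = -108*96 = -10368)
H(c) = 2 - 1/(-218 + c) (H(c) = 2 - 1/(c - 218) = 2 - 1/(-218 + c))
H(194) + b = (-437 + 2*194)/(-218 + 194) - 10368 = (-437 + 388)/(-24) - 10368 = -1/24*(-49) - 10368 = 49/24 - 10368 = -248783/24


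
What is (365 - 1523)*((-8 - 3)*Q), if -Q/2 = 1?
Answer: -25476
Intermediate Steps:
Q = -2 (Q = -2*1 = -2)
(365 - 1523)*((-8 - 3)*Q) = (365 - 1523)*((-8 - 3)*(-2)) = -(-12738)*(-2) = -1158*22 = -25476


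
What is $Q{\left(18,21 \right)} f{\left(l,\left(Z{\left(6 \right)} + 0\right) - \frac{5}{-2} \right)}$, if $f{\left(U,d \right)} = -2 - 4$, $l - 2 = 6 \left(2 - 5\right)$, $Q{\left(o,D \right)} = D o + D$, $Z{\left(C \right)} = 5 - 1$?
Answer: $-2394$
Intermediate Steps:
$Z{\left(C \right)} = 4$ ($Z{\left(C \right)} = 5 - 1 = 4$)
$Q{\left(o,D \right)} = D + D o$
$l = -16$ ($l = 2 + 6 \left(2 - 5\right) = 2 + 6 \left(-3\right) = 2 - 18 = -16$)
$f{\left(U,d \right)} = -6$
$Q{\left(18,21 \right)} f{\left(l,\left(Z{\left(6 \right)} + 0\right) - \frac{5}{-2} \right)} = 21 \left(1 + 18\right) \left(-6\right) = 21 \cdot 19 \left(-6\right) = 399 \left(-6\right) = -2394$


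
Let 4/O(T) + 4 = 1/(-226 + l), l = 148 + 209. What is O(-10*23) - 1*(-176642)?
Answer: 92383242/523 ≈ 1.7664e+5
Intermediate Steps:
l = 357
O(T) = -524/523 (O(T) = 4/(-4 + 1/(-226 + 357)) = 4/(-4 + 1/131) = 4/(-523/131) = 4*(-131/523) = -524/523)
O(-10*23) - 1*(-176642) = -524/523 - 1*(-176642) = -524/523 + 176642 = 92383242/523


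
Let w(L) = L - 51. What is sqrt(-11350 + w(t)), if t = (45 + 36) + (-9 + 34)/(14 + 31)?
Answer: 25*I*sqrt(163)/3 ≈ 106.39*I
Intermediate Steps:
t = 734/9 (t = 81 + 25/45 = 81 + 25*(1/45) = 81 + 5/9 = 734/9 ≈ 81.556)
w(L) = -51 + L
sqrt(-11350 + w(t)) = sqrt(-11350 + (-51 + 734/9)) = sqrt(-11350 + 275/9) = sqrt(-101875/9) = 25*I*sqrt(163)/3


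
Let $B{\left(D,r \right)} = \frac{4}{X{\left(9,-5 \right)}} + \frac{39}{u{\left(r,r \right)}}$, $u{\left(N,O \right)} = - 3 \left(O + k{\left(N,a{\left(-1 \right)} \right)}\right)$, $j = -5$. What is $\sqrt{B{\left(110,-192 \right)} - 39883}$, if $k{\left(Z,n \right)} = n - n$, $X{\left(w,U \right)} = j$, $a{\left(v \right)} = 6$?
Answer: $\frac{i \sqrt{574325745}}{120} \approx 199.71 i$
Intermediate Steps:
$X{\left(w,U \right)} = -5$
$k{\left(Z,n \right)} = 0$
$u{\left(N,O \right)} = - 3 O$ ($u{\left(N,O \right)} = - 3 \left(O + 0\right) = - 3 O$)
$B{\left(D,r \right)} = - \frac{4}{5} - \frac{13}{r}$ ($B{\left(D,r \right)} = \frac{4}{-5} + \frac{39}{\left(-3\right) r} = 4 \left(- \frac{1}{5}\right) + 39 \left(- \frac{1}{3 r}\right) = - \frac{4}{5} - \frac{13}{r}$)
$\sqrt{B{\left(110,-192 \right)} - 39883} = \sqrt{\left(- \frac{4}{5} - \frac{13}{-192}\right) - 39883} = \sqrt{\left(- \frac{4}{5} - - \frac{13}{192}\right) - 39883} = \sqrt{\left(- \frac{4}{5} + \frac{13}{192}\right) - 39883} = \sqrt{- \frac{703}{960} - 39883} = \sqrt{- \frac{38288383}{960}} = \frac{i \sqrt{574325745}}{120}$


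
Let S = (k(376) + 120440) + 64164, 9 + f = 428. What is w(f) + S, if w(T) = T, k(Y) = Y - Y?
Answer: 185023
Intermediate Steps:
f = 419 (f = -9 + 428 = 419)
k(Y) = 0
S = 184604 (S = (0 + 120440) + 64164 = 120440 + 64164 = 184604)
w(f) + S = 419 + 184604 = 185023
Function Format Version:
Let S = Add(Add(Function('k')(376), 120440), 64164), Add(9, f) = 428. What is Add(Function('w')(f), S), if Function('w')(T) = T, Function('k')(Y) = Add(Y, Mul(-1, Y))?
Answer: 185023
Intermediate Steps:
f = 419 (f = Add(-9, 428) = 419)
Function('k')(Y) = 0
S = 184604 (S = Add(Add(0, 120440), 64164) = Add(120440, 64164) = 184604)
Add(Function('w')(f), S) = Add(419, 184604) = 185023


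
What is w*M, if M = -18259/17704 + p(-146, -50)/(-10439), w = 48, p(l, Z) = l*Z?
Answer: -26288622/316459 ≈ -83.071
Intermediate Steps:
p(l, Z) = Z*l
M = -4381437/2531672 (M = -18259/17704 - 50*(-146)/(-10439) = -18259*1/17704 + 7300*(-1/10439) = -18259/17704 - 100/143 = -4381437/2531672 ≈ -1.7306)
w*M = 48*(-4381437/2531672) = -26288622/316459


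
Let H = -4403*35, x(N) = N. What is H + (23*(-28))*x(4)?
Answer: -156681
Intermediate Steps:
H = -154105
H + (23*(-28))*x(4) = -154105 + (23*(-28))*4 = -154105 - 644*4 = -154105 - 2576 = -156681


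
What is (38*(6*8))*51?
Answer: 93024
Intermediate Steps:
(38*(6*8))*51 = (38*48)*51 = 1824*51 = 93024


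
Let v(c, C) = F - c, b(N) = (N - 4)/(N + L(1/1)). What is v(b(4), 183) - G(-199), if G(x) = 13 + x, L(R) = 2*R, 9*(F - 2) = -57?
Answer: 545/3 ≈ 181.67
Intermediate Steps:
F = -13/3 (F = 2 + (⅑)*(-57) = 2 - 19/3 = -13/3 ≈ -4.3333)
b(N) = (-4 + N)/(2 + N) (b(N) = (N - 4)/(N + 2/1) = (-4 + N)/(N + 2*1) = (-4 + N)/(N + 2) = (-4 + N)/(2 + N))
v(c, C) = -13/3 - c
v(b(4), 183) - G(-199) = (-13/3 - (-4 + 4)/(2 + 4)) - (13 - 199) = (-13/3 - 0/6) - 1*(-186) = (-13/3 - 0/6) + 186 = (-13/3 - 1*0) + 186 = (-13/3 + 0) + 186 = -13/3 + 186 = 545/3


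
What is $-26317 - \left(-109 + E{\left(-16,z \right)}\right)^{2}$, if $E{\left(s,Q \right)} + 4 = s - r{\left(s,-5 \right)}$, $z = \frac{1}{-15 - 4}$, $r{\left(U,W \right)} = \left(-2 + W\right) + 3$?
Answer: $-41942$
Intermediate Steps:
$r{\left(U,W \right)} = 1 + W$
$z = - \frac{1}{19}$ ($z = \frac{1}{-19} = - \frac{1}{19} \approx -0.052632$)
$E{\left(s,Q \right)} = s$ ($E{\left(s,Q \right)} = -4 + \left(s - \left(1 - 5\right)\right) = -4 + \left(s - -4\right) = -4 + \left(s + 4\right) = -4 + \left(4 + s\right) = s$)
$-26317 - \left(-109 + E{\left(-16,z \right)}\right)^{2} = -26317 - \left(-109 - 16\right)^{2} = -26317 - \left(-125\right)^{2} = -26317 - 15625 = -41942$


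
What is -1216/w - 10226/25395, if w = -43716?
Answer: -11559986/30837995 ≈ -0.37486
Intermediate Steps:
-1216/w - 10226/25395 = -1216/(-43716) - 10226/25395 = -1216*(-1/43716) - 10226*1/25395 = 304/10929 - 10226/25395 = -11559986/30837995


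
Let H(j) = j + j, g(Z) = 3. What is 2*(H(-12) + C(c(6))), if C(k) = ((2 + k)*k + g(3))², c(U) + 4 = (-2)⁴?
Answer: 58434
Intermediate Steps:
H(j) = 2*j
c(U) = 12 (c(U) = -4 + (-2)⁴ = -4 + 16 = 12)
C(k) = (3 + k*(2 + k))² (C(k) = ((2 + k)*k + 3)² = (k*(2 + k) + 3)² = (3 + k*(2 + k))²)
2*(H(-12) + C(c(6))) = 2*(2*(-12) + (3 + 12² + 2*12)²) = 2*(-24 + (3 + 144 + 24)²) = 2*(-24 + 171²) = 2*(-24 + 29241) = 2*29217 = 58434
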